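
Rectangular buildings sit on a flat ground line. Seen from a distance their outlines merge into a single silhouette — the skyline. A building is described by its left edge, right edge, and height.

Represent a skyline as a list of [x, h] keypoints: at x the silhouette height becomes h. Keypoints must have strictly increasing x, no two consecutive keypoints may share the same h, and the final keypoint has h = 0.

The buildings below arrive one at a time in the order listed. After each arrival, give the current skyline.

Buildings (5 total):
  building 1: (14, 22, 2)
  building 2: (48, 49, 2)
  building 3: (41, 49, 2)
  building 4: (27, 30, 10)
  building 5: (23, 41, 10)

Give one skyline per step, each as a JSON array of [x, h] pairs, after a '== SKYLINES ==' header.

== SKYLINES ==
[[14,2],[22,0]]
[[14,2],[22,0],[48,2],[49,0]]
[[14,2],[22,0],[41,2],[49,0]]
[[14,2],[22,0],[27,10],[30,0],[41,2],[49,0]]
[[14,2],[22,0],[23,10],[41,2],[49,0]]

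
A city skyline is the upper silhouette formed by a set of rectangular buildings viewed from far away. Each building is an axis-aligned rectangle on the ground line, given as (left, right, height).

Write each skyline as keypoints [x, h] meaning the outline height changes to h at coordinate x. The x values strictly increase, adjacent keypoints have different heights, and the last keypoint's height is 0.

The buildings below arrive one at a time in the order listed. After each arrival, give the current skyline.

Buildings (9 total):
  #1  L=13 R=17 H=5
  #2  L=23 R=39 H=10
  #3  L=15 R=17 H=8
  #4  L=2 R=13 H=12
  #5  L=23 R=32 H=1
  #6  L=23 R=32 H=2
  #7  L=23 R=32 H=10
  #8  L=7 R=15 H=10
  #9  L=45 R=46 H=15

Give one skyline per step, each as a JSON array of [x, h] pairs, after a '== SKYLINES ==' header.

== SKYLINES ==
[[13,5],[17,0]]
[[13,5],[17,0],[23,10],[39,0]]
[[13,5],[15,8],[17,0],[23,10],[39,0]]
[[2,12],[13,5],[15,8],[17,0],[23,10],[39,0]]
[[2,12],[13,5],[15,8],[17,0],[23,10],[39,0]]
[[2,12],[13,5],[15,8],[17,0],[23,10],[39,0]]
[[2,12],[13,5],[15,8],[17,0],[23,10],[39,0]]
[[2,12],[13,10],[15,8],[17,0],[23,10],[39,0]]
[[2,12],[13,10],[15,8],[17,0],[23,10],[39,0],[45,15],[46,0]]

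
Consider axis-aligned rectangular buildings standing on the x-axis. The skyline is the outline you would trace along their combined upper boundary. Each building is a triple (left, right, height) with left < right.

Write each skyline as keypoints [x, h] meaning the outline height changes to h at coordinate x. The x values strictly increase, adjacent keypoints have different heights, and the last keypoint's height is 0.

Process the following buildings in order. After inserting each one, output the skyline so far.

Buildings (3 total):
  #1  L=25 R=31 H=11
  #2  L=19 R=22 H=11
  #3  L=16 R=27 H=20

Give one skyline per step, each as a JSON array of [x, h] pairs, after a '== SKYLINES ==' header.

== SKYLINES ==
[[25,11],[31,0]]
[[19,11],[22,0],[25,11],[31,0]]
[[16,20],[27,11],[31,0]]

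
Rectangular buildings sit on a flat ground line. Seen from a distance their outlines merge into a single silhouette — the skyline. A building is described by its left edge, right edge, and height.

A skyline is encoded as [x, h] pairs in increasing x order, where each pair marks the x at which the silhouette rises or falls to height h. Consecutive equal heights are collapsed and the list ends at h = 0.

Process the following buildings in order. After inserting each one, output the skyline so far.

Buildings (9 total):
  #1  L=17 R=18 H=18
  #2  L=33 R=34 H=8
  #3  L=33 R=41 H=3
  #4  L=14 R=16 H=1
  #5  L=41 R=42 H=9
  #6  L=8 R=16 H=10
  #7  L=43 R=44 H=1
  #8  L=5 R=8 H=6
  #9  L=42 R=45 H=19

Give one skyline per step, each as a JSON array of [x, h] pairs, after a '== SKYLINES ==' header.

== SKYLINES ==
[[17,18],[18,0]]
[[17,18],[18,0],[33,8],[34,0]]
[[17,18],[18,0],[33,8],[34,3],[41,0]]
[[14,1],[16,0],[17,18],[18,0],[33,8],[34,3],[41,0]]
[[14,1],[16,0],[17,18],[18,0],[33,8],[34,3],[41,9],[42,0]]
[[8,10],[16,0],[17,18],[18,0],[33,8],[34,3],[41,9],[42,0]]
[[8,10],[16,0],[17,18],[18,0],[33,8],[34,3],[41,9],[42,0],[43,1],[44,0]]
[[5,6],[8,10],[16,0],[17,18],[18,0],[33,8],[34,3],[41,9],[42,0],[43,1],[44,0]]
[[5,6],[8,10],[16,0],[17,18],[18,0],[33,8],[34,3],[41,9],[42,19],[45,0]]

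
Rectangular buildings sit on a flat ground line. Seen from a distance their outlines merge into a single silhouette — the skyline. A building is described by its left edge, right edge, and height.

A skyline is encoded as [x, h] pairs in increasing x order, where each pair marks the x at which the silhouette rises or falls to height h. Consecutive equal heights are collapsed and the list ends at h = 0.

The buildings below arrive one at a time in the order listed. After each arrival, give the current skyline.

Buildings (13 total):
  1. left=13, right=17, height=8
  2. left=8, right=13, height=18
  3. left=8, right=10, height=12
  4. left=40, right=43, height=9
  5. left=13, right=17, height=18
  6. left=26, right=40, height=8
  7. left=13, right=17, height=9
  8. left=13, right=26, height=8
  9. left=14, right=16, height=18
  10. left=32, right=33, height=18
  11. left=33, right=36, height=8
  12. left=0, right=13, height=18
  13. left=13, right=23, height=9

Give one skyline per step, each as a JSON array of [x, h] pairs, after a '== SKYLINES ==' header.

== SKYLINES ==
[[13,8],[17,0]]
[[8,18],[13,8],[17,0]]
[[8,18],[13,8],[17,0]]
[[8,18],[13,8],[17,0],[40,9],[43,0]]
[[8,18],[17,0],[40,9],[43,0]]
[[8,18],[17,0],[26,8],[40,9],[43,0]]
[[8,18],[17,0],[26,8],[40,9],[43,0]]
[[8,18],[17,8],[40,9],[43,0]]
[[8,18],[17,8],[40,9],[43,0]]
[[8,18],[17,8],[32,18],[33,8],[40,9],[43,0]]
[[8,18],[17,8],[32,18],[33,8],[40,9],[43,0]]
[[0,18],[17,8],[32,18],[33,8],[40,9],[43,0]]
[[0,18],[17,9],[23,8],[32,18],[33,8],[40,9],[43,0]]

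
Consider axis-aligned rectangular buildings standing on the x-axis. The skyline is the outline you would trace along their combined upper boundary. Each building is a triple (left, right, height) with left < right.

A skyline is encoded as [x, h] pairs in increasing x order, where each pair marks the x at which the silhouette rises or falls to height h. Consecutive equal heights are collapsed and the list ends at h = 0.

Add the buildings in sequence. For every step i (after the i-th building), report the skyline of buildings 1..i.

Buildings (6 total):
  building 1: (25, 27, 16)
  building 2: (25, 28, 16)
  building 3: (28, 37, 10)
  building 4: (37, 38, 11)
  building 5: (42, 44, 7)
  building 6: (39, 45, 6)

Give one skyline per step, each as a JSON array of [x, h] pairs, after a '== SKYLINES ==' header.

== SKYLINES ==
[[25,16],[27,0]]
[[25,16],[28,0]]
[[25,16],[28,10],[37,0]]
[[25,16],[28,10],[37,11],[38,0]]
[[25,16],[28,10],[37,11],[38,0],[42,7],[44,0]]
[[25,16],[28,10],[37,11],[38,0],[39,6],[42,7],[44,6],[45,0]]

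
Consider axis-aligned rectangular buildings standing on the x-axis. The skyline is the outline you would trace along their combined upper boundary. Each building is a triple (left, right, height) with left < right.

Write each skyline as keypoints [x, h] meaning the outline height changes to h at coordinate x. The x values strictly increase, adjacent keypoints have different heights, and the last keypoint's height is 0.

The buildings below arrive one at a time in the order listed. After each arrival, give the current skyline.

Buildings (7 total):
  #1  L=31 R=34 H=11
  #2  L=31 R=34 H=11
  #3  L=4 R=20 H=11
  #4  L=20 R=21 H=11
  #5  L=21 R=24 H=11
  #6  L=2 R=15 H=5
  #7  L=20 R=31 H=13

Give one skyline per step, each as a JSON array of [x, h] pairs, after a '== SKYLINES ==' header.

== SKYLINES ==
[[31,11],[34,0]]
[[31,11],[34,0]]
[[4,11],[20,0],[31,11],[34,0]]
[[4,11],[21,0],[31,11],[34,0]]
[[4,11],[24,0],[31,11],[34,0]]
[[2,5],[4,11],[24,0],[31,11],[34,0]]
[[2,5],[4,11],[20,13],[31,11],[34,0]]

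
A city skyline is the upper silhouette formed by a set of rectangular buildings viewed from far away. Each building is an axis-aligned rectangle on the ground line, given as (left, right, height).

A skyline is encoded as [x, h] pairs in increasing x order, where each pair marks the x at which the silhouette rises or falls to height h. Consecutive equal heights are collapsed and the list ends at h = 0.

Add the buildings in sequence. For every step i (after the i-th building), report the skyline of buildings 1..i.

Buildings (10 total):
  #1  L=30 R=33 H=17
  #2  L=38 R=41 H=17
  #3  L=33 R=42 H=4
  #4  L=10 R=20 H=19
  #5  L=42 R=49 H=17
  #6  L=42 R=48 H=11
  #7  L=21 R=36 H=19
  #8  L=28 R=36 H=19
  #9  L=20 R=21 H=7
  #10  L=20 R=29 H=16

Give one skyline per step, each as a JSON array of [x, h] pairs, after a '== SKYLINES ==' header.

== SKYLINES ==
[[30,17],[33,0]]
[[30,17],[33,0],[38,17],[41,0]]
[[30,17],[33,4],[38,17],[41,4],[42,0]]
[[10,19],[20,0],[30,17],[33,4],[38,17],[41,4],[42,0]]
[[10,19],[20,0],[30,17],[33,4],[38,17],[41,4],[42,17],[49,0]]
[[10,19],[20,0],[30,17],[33,4],[38,17],[41,4],[42,17],[49,0]]
[[10,19],[20,0],[21,19],[36,4],[38,17],[41,4],[42,17],[49,0]]
[[10,19],[20,0],[21,19],[36,4],[38,17],[41,4],[42,17],[49,0]]
[[10,19],[20,7],[21,19],[36,4],[38,17],[41,4],[42,17],[49,0]]
[[10,19],[20,16],[21,19],[36,4],[38,17],[41,4],[42,17],[49,0]]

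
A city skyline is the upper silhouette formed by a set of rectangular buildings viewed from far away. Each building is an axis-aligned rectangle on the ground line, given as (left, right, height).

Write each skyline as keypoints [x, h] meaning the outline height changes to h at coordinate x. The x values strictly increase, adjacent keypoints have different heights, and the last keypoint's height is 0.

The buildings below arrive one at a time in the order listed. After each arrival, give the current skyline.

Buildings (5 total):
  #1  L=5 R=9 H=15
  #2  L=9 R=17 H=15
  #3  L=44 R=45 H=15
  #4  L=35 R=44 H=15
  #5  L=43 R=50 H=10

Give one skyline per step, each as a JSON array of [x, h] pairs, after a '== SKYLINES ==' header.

== SKYLINES ==
[[5,15],[9,0]]
[[5,15],[17,0]]
[[5,15],[17,0],[44,15],[45,0]]
[[5,15],[17,0],[35,15],[45,0]]
[[5,15],[17,0],[35,15],[45,10],[50,0]]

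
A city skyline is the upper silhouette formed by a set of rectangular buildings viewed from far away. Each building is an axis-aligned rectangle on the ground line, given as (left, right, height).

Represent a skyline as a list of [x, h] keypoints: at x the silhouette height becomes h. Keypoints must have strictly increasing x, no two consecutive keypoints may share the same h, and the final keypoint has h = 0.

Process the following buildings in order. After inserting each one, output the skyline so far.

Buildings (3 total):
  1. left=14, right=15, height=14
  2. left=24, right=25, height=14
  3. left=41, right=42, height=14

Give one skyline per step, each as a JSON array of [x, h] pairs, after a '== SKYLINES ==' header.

== SKYLINES ==
[[14,14],[15,0]]
[[14,14],[15,0],[24,14],[25,0]]
[[14,14],[15,0],[24,14],[25,0],[41,14],[42,0]]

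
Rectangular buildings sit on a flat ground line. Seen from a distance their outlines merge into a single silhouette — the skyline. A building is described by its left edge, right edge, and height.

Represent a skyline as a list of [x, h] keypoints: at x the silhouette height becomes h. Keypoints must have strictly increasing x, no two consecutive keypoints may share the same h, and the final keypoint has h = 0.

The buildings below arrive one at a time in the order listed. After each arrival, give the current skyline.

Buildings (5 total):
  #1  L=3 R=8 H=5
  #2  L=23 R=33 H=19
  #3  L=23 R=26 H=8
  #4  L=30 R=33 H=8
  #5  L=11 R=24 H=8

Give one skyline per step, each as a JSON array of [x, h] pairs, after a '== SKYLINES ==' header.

== SKYLINES ==
[[3,5],[8,0]]
[[3,5],[8,0],[23,19],[33,0]]
[[3,5],[8,0],[23,19],[33,0]]
[[3,5],[8,0],[23,19],[33,0]]
[[3,5],[8,0],[11,8],[23,19],[33,0]]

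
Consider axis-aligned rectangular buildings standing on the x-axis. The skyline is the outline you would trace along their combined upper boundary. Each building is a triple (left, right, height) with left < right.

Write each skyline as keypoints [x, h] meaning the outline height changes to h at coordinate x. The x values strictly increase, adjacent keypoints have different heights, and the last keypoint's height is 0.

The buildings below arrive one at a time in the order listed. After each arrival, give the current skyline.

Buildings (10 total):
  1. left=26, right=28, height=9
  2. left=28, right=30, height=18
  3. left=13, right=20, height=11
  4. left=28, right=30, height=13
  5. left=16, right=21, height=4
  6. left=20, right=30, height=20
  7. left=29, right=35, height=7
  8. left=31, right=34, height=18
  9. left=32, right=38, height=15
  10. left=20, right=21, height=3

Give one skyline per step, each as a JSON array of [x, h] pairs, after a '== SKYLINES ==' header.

== SKYLINES ==
[[26,9],[28,0]]
[[26,9],[28,18],[30,0]]
[[13,11],[20,0],[26,9],[28,18],[30,0]]
[[13,11],[20,0],[26,9],[28,18],[30,0]]
[[13,11],[20,4],[21,0],[26,9],[28,18],[30,0]]
[[13,11],[20,20],[30,0]]
[[13,11],[20,20],[30,7],[35,0]]
[[13,11],[20,20],[30,7],[31,18],[34,7],[35,0]]
[[13,11],[20,20],[30,7],[31,18],[34,15],[38,0]]
[[13,11],[20,20],[30,7],[31,18],[34,15],[38,0]]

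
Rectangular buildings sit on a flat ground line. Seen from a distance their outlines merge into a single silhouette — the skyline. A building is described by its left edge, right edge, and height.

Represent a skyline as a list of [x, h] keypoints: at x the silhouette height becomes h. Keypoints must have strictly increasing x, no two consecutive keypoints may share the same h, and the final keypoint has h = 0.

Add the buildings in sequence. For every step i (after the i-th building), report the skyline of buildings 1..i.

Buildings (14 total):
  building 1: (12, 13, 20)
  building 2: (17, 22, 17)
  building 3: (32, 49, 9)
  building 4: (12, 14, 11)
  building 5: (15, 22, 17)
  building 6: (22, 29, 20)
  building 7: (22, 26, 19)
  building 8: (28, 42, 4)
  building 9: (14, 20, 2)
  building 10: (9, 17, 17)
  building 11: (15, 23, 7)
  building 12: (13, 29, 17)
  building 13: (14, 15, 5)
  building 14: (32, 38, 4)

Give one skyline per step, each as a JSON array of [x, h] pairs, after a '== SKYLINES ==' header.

== SKYLINES ==
[[12,20],[13,0]]
[[12,20],[13,0],[17,17],[22,0]]
[[12,20],[13,0],[17,17],[22,0],[32,9],[49,0]]
[[12,20],[13,11],[14,0],[17,17],[22,0],[32,9],[49,0]]
[[12,20],[13,11],[14,0],[15,17],[22,0],[32,9],[49,0]]
[[12,20],[13,11],[14,0],[15,17],[22,20],[29,0],[32,9],[49,0]]
[[12,20],[13,11],[14,0],[15,17],[22,20],[29,0],[32,9],[49,0]]
[[12,20],[13,11],[14,0],[15,17],[22,20],[29,4],[32,9],[49,0]]
[[12,20],[13,11],[14,2],[15,17],[22,20],[29,4],[32,9],[49,0]]
[[9,17],[12,20],[13,17],[22,20],[29,4],[32,9],[49,0]]
[[9,17],[12,20],[13,17],[22,20],[29,4],[32,9],[49,0]]
[[9,17],[12,20],[13,17],[22,20],[29,4],[32,9],[49,0]]
[[9,17],[12,20],[13,17],[22,20],[29,4],[32,9],[49,0]]
[[9,17],[12,20],[13,17],[22,20],[29,4],[32,9],[49,0]]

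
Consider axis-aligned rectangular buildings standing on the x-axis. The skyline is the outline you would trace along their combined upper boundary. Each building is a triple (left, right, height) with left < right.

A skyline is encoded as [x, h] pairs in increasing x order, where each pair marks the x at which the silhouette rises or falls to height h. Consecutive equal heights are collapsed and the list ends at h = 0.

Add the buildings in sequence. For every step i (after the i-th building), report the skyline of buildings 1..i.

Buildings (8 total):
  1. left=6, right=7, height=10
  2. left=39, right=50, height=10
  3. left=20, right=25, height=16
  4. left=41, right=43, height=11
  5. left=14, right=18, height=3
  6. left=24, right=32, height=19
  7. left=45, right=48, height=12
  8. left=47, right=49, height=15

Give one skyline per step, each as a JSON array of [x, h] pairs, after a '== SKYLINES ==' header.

== SKYLINES ==
[[6,10],[7,0]]
[[6,10],[7,0],[39,10],[50,0]]
[[6,10],[7,0],[20,16],[25,0],[39,10],[50,0]]
[[6,10],[7,0],[20,16],[25,0],[39,10],[41,11],[43,10],[50,0]]
[[6,10],[7,0],[14,3],[18,0],[20,16],[25,0],[39,10],[41,11],[43,10],[50,0]]
[[6,10],[7,0],[14,3],[18,0],[20,16],[24,19],[32,0],[39,10],[41,11],[43,10],[50,0]]
[[6,10],[7,0],[14,3],[18,0],[20,16],[24,19],[32,0],[39,10],[41,11],[43,10],[45,12],[48,10],[50,0]]
[[6,10],[7,0],[14,3],[18,0],[20,16],[24,19],[32,0],[39,10],[41,11],[43,10],[45,12],[47,15],[49,10],[50,0]]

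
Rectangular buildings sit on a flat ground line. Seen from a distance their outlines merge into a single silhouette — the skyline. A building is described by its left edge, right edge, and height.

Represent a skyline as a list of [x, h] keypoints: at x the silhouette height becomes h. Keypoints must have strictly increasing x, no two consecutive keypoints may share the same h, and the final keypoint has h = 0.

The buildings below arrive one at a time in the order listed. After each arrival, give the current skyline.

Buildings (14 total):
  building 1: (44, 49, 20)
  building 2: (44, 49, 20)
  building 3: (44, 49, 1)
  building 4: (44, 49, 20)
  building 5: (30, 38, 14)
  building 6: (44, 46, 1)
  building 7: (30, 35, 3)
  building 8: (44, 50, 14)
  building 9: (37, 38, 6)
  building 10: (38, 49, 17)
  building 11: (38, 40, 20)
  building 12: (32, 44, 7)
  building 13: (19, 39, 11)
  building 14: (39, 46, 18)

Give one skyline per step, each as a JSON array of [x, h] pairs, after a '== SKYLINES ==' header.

== SKYLINES ==
[[44,20],[49,0]]
[[44,20],[49,0]]
[[44,20],[49,0]]
[[44,20],[49,0]]
[[30,14],[38,0],[44,20],[49,0]]
[[30,14],[38,0],[44,20],[49,0]]
[[30,14],[38,0],[44,20],[49,0]]
[[30,14],[38,0],[44,20],[49,14],[50,0]]
[[30,14],[38,0],[44,20],[49,14],[50,0]]
[[30,14],[38,17],[44,20],[49,14],[50,0]]
[[30,14],[38,20],[40,17],[44,20],[49,14],[50,0]]
[[30,14],[38,20],[40,17],[44,20],[49,14],[50,0]]
[[19,11],[30,14],[38,20],[40,17],[44,20],[49,14],[50,0]]
[[19,11],[30,14],[38,20],[40,18],[44,20],[49,14],[50,0]]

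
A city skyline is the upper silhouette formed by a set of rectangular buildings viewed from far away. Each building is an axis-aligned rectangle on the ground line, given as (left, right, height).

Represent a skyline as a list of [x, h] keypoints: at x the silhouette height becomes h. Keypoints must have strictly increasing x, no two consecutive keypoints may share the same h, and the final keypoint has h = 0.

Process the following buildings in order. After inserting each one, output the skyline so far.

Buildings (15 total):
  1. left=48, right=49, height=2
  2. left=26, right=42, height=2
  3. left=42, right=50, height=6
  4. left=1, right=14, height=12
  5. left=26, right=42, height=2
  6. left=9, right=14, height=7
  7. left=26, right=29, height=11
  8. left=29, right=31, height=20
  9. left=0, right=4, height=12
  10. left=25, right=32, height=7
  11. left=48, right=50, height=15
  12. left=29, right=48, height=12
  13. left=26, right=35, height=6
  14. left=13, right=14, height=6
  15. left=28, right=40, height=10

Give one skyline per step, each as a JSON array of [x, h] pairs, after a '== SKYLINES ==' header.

== SKYLINES ==
[[48,2],[49,0]]
[[26,2],[42,0],[48,2],[49,0]]
[[26,2],[42,6],[50,0]]
[[1,12],[14,0],[26,2],[42,6],[50,0]]
[[1,12],[14,0],[26,2],[42,6],[50,0]]
[[1,12],[14,0],[26,2],[42,6],[50,0]]
[[1,12],[14,0],[26,11],[29,2],[42,6],[50,0]]
[[1,12],[14,0],[26,11],[29,20],[31,2],[42,6],[50,0]]
[[0,12],[14,0],[26,11],[29,20],[31,2],[42,6],[50,0]]
[[0,12],[14,0],[25,7],[26,11],[29,20],[31,7],[32,2],[42,6],[50,0]]
[[0,12],[14,0],[25,7],[26,11],[29,20],[31,7],[32,2],[42,6],[48,15],[50,0]]
[[0,12],[14,0],[25,7],[26,11],[29,20],[31,12],[48,15],[50,0]]
[[0,12],[14,0],[25,7],[26,11],[29,20],[31,12],[48,15],[50,0]]
[[0,12],[14,0],[25,7],[26,11],[29,20],[31,12],[48,15],[50,0]]
[[0,12],[14,0],[25,7],[26,11],[29,20],[31,12],[48,15],[50,0]]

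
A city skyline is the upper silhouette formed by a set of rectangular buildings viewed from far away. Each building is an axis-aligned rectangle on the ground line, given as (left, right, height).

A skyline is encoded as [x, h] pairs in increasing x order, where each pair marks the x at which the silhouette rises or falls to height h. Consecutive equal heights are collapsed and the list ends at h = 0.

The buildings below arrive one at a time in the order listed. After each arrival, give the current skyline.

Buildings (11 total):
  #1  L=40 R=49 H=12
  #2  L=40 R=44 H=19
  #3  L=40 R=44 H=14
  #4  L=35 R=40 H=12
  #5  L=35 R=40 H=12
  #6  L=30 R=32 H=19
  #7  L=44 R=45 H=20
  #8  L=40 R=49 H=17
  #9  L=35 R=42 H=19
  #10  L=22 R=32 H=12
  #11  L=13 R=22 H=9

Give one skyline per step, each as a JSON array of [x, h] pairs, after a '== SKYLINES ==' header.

== SKYLINES ==
[[40,12],[49,0]]
[[40,19],[44,12],[49,0]]
[[40,19],[44,12],[49,0]]
[[35,12],[40,19],[44,12],[49,0]]
[[35,12],[40,19],[44,12],[49,0]]
[[30,19],[32,0],[35,12],[40,19],[44,12],[49,0]]
[[30,19],[32,0],[35,12],[40,19],[44,20],[45,12],[49,0]]
[[30,19],[32,0],[35,12],[40,19],[44,20],[45,17],[49,0]]
[[30,19],[32,0],[35,19],[44,20],[45,17],[49,0]]
[[22,12],[30,19],[32,0],[35,19],[44,20],[45,17],[49,0]]
[[13,9],[22,12],[30,19],[32,0],[35,19],[44,20],[45,17],[49,0]]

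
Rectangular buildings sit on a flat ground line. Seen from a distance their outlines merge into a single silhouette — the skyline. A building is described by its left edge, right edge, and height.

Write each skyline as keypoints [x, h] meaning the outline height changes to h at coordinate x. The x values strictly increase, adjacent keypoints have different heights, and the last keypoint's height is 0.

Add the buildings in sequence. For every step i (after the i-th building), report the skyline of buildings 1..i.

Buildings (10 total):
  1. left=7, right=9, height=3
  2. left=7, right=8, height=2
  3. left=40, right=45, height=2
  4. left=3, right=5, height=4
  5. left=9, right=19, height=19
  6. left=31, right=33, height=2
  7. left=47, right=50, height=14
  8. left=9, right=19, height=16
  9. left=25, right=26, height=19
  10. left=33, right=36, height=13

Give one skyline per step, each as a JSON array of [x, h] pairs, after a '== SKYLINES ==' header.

== SKYLINES ==
[[7,3],[9,0]]
[[7,3],[9,0]]
[[7,3],[9,0],[40,2],[45,0]]
[[3,4],[5,0],[7,3],[9,0],[40,2],[45,0]]
[[3,4],[5,0],[7,3],[9,19],[19,0],[40,2],[45,0]]
[[3,4],[5,0],[7,3],[9,19],[19,0],[31,2],[33,0],[40,2],[45,0]]
[[3,4],[5,0],[7,3],[9,19],[19,0],[31,2],[33,0],[40,2],[45,0],[47,14],[50,0]]
[[3,4],[5,0],[7,3],[9,19],[19,0],[31,2],[33,0],[40,2],[45,0],[47,14],[50,0]]
[[3,4],[5,0],[7,3],[9,19],[19,0],[25,19],[26,0],[31,2],[33,0],[40,2],[45,0],[47,14],[50,0]]
[[3,4],[5,0],[7,3],[9,19],[19,0],[25,19],[26,0],[31,2],[33,13],[36,0],[40,2],[45,0],[47,14],[50,0]]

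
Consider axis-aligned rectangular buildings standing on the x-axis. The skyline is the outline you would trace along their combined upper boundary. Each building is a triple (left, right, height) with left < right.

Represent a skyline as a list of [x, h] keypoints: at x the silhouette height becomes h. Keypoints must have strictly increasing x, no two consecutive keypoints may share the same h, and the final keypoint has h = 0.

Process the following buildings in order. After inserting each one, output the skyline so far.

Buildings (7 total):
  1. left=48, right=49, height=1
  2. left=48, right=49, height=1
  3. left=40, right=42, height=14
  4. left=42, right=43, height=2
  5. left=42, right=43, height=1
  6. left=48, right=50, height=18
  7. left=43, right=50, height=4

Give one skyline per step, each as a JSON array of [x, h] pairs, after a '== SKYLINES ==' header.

== SKYLINES ==
[[48,1],[49,0]]
[[48,1],[49,0]]
[[40,14],[42,0],[48,1],[49,0]]
[[40,14],[42,2],[43,0],[48,1],[49,0]]
[[40,14],[42,2],[43,0],[48,1],[49,0]]
[[40,14],[42,2],[43,0],[48,18],[50,0]]
[[40,14],[42,2],[43,4],[48,18],[50,0]]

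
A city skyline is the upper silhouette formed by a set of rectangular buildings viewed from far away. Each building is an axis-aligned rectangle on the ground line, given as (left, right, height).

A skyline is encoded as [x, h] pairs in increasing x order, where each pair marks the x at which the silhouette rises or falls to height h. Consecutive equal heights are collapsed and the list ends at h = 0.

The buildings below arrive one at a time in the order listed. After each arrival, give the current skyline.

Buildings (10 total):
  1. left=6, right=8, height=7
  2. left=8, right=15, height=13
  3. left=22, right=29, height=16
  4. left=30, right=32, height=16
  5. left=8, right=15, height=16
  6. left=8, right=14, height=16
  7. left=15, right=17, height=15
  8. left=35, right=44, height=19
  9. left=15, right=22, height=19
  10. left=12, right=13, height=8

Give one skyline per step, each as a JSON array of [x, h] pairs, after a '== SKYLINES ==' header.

== SKYLINES ==
[[6,7],[8,0]]
[[6,7],[8,13],[15,0]]
[[6,7],[8,13],[15,0],[22,16],[29,0]]
[[6,7],[8,13],[15,0],[22,16],[29,0],[30,16],[32,0]]
[[6,7],[8,16],[15,0],[22,16],[29,0],[30,16],[32,0]]
[[6,7],[8,16],[15,0],[22,16],[29,0],[30,16],[32,0]]
[[6,7],[8,16],[15,15],[17,0],[22,16],[29,0],[30,16],[32,0]]
[[6,7],[8,16],[15,15],[17,0],[22,16],[29,0],[30,16],[32,0],[35,19],[44,0]]
[[6,7],[8,16],[15,19],[22,16],[29,0],[30,16],[32,0],[35,19],[44,0]]
[[6,7],[8,16],[15,19],[22,16],[29,0],[30,16],[32,0],[35,19],[44,0]]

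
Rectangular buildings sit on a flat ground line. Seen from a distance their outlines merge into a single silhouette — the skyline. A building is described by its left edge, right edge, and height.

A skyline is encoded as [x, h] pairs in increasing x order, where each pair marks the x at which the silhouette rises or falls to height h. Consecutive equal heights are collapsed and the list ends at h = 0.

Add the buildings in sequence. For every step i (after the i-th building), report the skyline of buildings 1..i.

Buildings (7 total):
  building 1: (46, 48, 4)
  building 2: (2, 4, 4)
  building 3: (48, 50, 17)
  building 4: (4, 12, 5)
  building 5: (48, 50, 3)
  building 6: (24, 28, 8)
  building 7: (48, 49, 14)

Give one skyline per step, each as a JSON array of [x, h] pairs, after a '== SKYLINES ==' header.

== SKYLINES ==
[[46,4],[48,0]]
[[2,4],[4,0],[46,4],[48,0]]
[[2,4],[4,0],[46,4],[48,17],[50,0]]
[[2,4],[4,5],[12,0],[46,4],[48,17],[50,0]]
[[2,4],[4,5],[12,0],[46,4],[48,17],[50,0]]
[[2,4],[4,5],[12,0],[24,8],[28,0],[46,4],[48,17],[50,0]]
[[2,4],[4,5],[12,0],[24,8],[28,0],[46,4],[48,17],[50,0]]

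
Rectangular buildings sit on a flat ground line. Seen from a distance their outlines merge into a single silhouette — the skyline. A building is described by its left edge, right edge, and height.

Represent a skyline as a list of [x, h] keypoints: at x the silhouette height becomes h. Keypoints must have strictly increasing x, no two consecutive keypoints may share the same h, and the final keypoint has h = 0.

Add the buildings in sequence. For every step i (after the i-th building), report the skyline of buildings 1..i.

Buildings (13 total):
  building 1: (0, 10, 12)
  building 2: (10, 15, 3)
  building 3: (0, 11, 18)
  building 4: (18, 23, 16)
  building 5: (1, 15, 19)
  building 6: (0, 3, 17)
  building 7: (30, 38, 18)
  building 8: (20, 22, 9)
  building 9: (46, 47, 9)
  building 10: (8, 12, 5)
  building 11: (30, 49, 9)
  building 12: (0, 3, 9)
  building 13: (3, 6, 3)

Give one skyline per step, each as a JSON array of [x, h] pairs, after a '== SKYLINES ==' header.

== SKYLINES ==
[[0,12],[10,0]]
[[0,12],[10,3],[15,0]]
[[0,18],[11,3],[15,0]]
[[0,18],[11,3],[15,0],[18,16],[23,0]]
[[0,18],[1,19],[15,0],[18,16],[23,0]]
[[0,18],[1,19],[15,0],[18,16],[23,0]]
[[0,18],[1,19],[15,0],[18,16],[23,0],[30,18],[38,0]]
[[0,18],[1,19],[15,0],[18,16],[23,0],[30,18],[38,0]]
[[0,18],[1,19],[15,0],[18,16],[23,0],[30,18],[38,0],[46,9],[47,0]]
[[0,18],[1,19],[15,0],[18,16],[23,0],[30,18],[38,0],[46,9],[47,0]]
[[0,18],[1,19],[15,0],[18,16],[23,0],[30,18],[38,9],[49,0]]
[[0,18],[1,19],[15,0],[18,16],[23,0],[30,18],[38,9],[49,0]]
[[0,18],[1,19],[15,0],[18,16],[23,0],[30,18],[38,9],[49,0]]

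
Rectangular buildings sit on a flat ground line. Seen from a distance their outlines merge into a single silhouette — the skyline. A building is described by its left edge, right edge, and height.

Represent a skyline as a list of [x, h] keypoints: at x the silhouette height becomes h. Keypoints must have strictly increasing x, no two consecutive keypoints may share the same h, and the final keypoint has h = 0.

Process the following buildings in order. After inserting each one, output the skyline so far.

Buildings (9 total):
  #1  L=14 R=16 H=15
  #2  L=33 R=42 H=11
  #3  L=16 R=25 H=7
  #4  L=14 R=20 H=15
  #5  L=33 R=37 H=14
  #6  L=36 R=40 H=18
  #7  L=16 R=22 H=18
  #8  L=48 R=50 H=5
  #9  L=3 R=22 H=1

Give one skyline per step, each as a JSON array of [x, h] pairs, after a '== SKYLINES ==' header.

== SKYLINES ==
[[14,15],[16,0]]
[[14,15],[16,0],[33,11],[42,0]]
[[14,15],[16,7],[25,0],[33,11],[42,0]]
[[14,15],[20,7],[25,0],[33,11],[42,0]]
[[14,15],[20,7],[25,0],[33,14],[37,11],[42,0]]
[[14,15],[20,7],[25,0],[33,14],[36,18],[40,11],[42,0]]
[[14,15],[16,18],[22,7],[25,0],[33,14],[36,18],[40,11],[42,0]]
[[14,15],[16,18],[22,7],[25,0],[33,14],[36,18],[40,11],[42,0],[48,5],[50,0]]
[[3,1],[14,15],[16,18],[22,7],[25,0],[33,14],[36,18],[40,11],[42,0],[48,5],[50,0]]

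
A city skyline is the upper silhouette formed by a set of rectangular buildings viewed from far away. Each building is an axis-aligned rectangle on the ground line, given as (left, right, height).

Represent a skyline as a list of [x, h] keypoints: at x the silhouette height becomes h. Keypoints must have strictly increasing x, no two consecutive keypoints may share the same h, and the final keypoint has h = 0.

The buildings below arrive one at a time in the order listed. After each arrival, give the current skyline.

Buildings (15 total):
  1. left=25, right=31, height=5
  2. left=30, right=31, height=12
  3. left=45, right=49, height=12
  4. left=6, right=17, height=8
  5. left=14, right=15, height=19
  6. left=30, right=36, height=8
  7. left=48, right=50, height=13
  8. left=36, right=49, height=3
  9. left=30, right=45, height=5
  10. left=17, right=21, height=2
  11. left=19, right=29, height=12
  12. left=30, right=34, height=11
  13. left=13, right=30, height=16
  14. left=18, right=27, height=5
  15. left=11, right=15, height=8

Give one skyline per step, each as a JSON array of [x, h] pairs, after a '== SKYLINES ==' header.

== SKYLINES ==
[[25,5],[31,0]]
[[25,5],[30,12],[31,0]]
[[25,5],[30,12],[31,0],[45,12],[49,0]]
[[6,8],[17,0],[25,5],[30,12],[31,0],[45,12],[49,0]]
[[6,8],[14,19],[15,8],[17,0],[25,5],[30,12],[31,0],[45,12],[49,0]]
[[6,8],[14,19],[15,8],[17,0],[25,5],[30,12],[31,8],[36,0],[45,12],[49,0]]
[[6,8],[14,19],[15,8],[17,0],[25,5],[30,12],[31,8],[36,0],[45,12],[48,13],[50,0]]
[[6,8],[14,19],[15,8],[17,0],[25,5],[30,12],[31,8],[36,3],[45,12],[48,13],[50,0]]
[[6,8],[14,19],[15,8],[17,0],[25,5],[30,12],[31,8],[36,5],[45,12],[48,13],[50,0]]
[[6,8],[14,19],[15,8],[17,2],[21,0],[25,5],[30,12],[31,8],[36,5],[45,12],[48,13],[50,0]]
[[6,8],[14,19],[15,8],[17,2],[19,12],[29,5],[30,12],[31,8],[36,5],[45,12],[48,13],[50,0]]
[[6,8],[14,19],[15,8],[17,2],[19,12],[29,5],[30,12],[31,11],[34,8],[36,5],[45,12],[48,13],[50,0]]
[[6,8],[13,16],[14,19],[15,16],[30,12],[31,11],[34,8],[36,5],[45,12],[48,13],[50,0]]
[[6,8],[13,16],[14,19],[15,16],[30,12],[31,11],[34,8],[36,5],[45,12],[48,13],[50,0]]
[[6,8],[13,16],[14,19],[15,16],[30,12],[31,11],[34,8],[36,5],[45,12],[48,13],[50,0]]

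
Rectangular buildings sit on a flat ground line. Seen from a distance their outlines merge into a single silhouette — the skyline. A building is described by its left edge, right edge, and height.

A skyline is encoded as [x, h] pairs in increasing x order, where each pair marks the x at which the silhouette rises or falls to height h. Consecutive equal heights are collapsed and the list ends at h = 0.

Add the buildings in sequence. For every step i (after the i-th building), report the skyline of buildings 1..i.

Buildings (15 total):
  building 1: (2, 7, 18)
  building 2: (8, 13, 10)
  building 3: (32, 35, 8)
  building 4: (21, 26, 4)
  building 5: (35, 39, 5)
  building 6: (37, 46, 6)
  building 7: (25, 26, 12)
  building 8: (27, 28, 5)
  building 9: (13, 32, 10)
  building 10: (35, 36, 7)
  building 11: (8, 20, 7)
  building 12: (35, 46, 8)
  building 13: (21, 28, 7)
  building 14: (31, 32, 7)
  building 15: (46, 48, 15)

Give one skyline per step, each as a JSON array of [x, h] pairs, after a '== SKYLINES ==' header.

== SKYLINES ==
[[2,18],[7,0]]
[[2,18],[7,0],[8,10],[13,0]]
[[2,18],[7,0],[8,10],[13,0],[32,8],[35,0]]
[[2,18],[7,0],[8,10],[13,0],[21,4],[26,0],[32,8],[35,0]]
[[2,18],[7,0],[8,10],[13,0],[21,4],[26,0],[32,8],[35,5],[39,0]]
[[2,18],[7,0],[8,10],[13,0],[21,4],[26,0],[32,8],[35,5],[37,6],[46,0]]
[[2,18],[7,0],[8,10],[13,0],[21,4],[25,12],[26,0],[32,8],[35,5],[37,6],[46,0]]
[[2,18],[7,0],[8,10],[13,0],[21,4],[25,12],[26,0],[27,5],[28,0],[32,8],[35,5],[37,6],[46,0]]
[[2,18],[7,0],[8,10],[25,12],[26,10],[32,8],[35,5],[37,6],[46,0]]
[[2,18],[7,0],[8,10],[25,12],[26,10],[32,8],[35,7],[36,5],[37,6],[46,0]]
[[2,18],[7,0],[8,10],[25,12],[26,10],[32,8],[35,7],[36,5],[37,6],[46,0]]
[[2,18],[7,0],[8,10],[25,12],[26,10],[32,8],[46,0]]
[[2,18],[7,0],[8,10],[25,12],[26,10],[32,8],[46,0]]
[[2,18],[7,0],[8,10],[25,12],[26,10],[32,8],[46,0]]
[[2,18],[7,0],[8,10],[25,12],[26,10],[32,8],[46,15],[48,0]]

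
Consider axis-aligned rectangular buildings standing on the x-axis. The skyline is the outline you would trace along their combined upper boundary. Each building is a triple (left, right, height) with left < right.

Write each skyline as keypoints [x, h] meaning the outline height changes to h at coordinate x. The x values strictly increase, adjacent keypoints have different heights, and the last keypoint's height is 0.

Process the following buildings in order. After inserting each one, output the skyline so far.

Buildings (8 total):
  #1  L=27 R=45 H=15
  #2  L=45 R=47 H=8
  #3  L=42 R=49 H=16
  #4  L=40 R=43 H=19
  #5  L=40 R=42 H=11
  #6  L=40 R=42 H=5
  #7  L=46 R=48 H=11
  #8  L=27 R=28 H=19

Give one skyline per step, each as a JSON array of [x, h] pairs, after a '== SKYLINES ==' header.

== SKYLINES ==
[[27,15],[45,0]]
[[27,15],[45,8],[47,0]]
[[27,15],[42,16],[49,0]]
[[27,15],[40,19],[43,16],[49,0]]
[[27,15],[40,19],[43,16],[49,0]]
[[27,15],[40,19],[43,16],[49,0]]
[[27,15],[40,19],[43,16],[49,0]]
[[27,19],[28,15],[40,19],[43,16],[49,0]]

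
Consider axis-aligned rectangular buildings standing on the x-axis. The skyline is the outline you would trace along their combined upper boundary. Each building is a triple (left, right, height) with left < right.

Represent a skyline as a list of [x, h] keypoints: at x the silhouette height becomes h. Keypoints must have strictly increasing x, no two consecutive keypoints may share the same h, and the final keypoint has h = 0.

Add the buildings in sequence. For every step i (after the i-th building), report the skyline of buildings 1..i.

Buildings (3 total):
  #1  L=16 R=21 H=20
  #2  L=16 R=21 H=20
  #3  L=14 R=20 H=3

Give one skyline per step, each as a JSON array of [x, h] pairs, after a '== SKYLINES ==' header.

== SKYLINES ==
[[16,20],[21,0]]
[[16,20],[21,0]]
[[14,3],[16,20],[21,0]]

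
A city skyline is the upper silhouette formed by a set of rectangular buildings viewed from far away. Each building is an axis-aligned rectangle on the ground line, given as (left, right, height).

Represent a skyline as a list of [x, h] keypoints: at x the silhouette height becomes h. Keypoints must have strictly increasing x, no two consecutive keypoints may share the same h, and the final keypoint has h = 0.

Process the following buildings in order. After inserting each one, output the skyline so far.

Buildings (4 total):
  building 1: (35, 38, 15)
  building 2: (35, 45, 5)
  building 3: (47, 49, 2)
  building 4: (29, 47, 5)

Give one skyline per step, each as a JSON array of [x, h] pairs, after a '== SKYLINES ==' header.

== SKYLINES ==
[[35,15],[38,0]]
[[35,15],[38,5],[45,0]]
[[35,15],[38,5],[45,0],[47,2],[49,0]]
[[29,5],[35,15],[38,5],[47,2],[49,0]]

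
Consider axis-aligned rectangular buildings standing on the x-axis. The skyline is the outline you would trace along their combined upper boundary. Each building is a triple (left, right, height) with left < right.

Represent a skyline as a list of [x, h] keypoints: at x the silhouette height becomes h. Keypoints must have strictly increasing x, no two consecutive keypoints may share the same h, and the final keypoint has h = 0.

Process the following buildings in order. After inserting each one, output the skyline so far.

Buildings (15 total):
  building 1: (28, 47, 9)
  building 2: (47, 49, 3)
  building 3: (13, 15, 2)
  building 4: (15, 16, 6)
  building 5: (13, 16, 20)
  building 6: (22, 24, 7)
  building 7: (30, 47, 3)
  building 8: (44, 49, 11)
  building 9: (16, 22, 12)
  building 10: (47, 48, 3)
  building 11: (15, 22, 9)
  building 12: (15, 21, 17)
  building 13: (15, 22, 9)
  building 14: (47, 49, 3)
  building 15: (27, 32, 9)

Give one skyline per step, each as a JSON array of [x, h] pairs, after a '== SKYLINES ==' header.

== SKYLINES ==
[[28,9],[47,0]]
[[28,9],[47,3],[49,0]]
[[13,2],[15,0],[28,9],[47,3],[49,0]]
[[13,2],[15,6],[16,0],[28,9],[47,3],[49,0]]
[[13,20],[16,0],[28,9],[47,3],[49,0]]
[[13,20],[16,0],[22,7],[24,0],[28,9],[47,3],[49,0]]
[[13,20],[16,0],[22,7],[24,0],[28,9],[47,3],[49,0]]
[[13,20],[16,0],[22,7],[24,0],[28,9],[44,11],[49,0]]
[[13,20],[16,12],[22,7],[24,0],[28,9],[44,11],[49,0]]
[[13,20],[16,12],[22,7],[24,0],[28,9],[44,11],[49,0]]
[[13,20],[16,12],[22,7],[24,0],[28,9],[44,11],[49,0]]
[[13,20],[16,17],[21,12],[22,7],[24,0],[28,9],[44,11],[49,0]]
[[13,20],[16,17],[21,12],[22,7],[24,0],[28,9],[44,11],[49,0]]
[[13,20],[16,17],[21,12],[22,7],[24,0],[28,9],[44,11],[49,0]]
[[13,20],[16,17],[21,12],[22,7],[24,0],[27,9],[44,11],[49,0]]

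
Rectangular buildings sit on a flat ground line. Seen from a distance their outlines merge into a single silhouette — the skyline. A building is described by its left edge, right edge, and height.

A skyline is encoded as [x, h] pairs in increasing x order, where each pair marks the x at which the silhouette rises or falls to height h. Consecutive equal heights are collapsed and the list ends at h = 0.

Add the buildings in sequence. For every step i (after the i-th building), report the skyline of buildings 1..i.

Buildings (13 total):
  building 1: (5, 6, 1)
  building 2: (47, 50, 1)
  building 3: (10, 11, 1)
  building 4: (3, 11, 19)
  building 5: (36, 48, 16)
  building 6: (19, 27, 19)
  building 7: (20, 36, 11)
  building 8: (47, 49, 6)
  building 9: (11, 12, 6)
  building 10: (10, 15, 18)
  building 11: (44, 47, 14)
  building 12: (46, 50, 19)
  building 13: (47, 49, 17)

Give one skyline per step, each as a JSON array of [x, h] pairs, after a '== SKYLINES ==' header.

== SKYLINES ==
[[5,1],[6,0]]
[[5,1],[6,0],[47,1],[50,0]]
[[5,1],[6,0],[10,1],[11,0],[47,1],[50,0]]
[[3,19],[11,0],[47,1],[50,0]]
[[3,19],[11,0],[36,16],[48,1],[50,0]]
[[3,19],[11,0],[19,19],[27,0],[36,16],[48,1],[50,0]]
[[3,19],[11,0],[19,19],[27,11],[36,16],[48,1],[50,0]]
[[3,19],[11,0],[19,19],[27,11],[36,16],[48,6],[49,1],[50,0]]
[[3,19],[11,6],[12,0],[19,19],[27,11],[36,16],[48,6],[49,1],[50,0]]
[[3,19],[11,18],[15,0],[19,19],[27,11],[36,16],[48,6],[49,1],[50,0]]
[[3,19],[11,18],[15,0],[19,19],[27,11],[36,16],[48,6],[49,1],[50,0]]
[[3,19],[11,18],[15,0],[19,19],[27,11],[36,16],[46,19],[50,0]]
[[3,19],[11,18],[15,0],[19,19],[27,11],[36,16],[46,19],[50,0]]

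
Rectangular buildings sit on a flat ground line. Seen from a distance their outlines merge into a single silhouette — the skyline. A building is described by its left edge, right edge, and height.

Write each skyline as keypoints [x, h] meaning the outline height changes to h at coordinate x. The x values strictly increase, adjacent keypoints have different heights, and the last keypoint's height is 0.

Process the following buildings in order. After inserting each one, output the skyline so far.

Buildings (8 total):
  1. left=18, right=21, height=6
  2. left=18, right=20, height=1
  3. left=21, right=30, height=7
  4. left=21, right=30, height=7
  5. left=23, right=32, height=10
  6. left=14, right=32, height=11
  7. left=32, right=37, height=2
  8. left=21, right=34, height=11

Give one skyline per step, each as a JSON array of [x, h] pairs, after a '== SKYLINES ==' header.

== SKYLINES ==
[[18,6],[21,0]]
[[18,6],[21,0]]
[[18,6],[21,7],[30,0]]
[[18,6],[21,7],[30,0]]
[[18,6],[21,7],[23,10],[32,0]]
[[14,11],[32,0]]
[[14,11],[32,2],[37,0]]
[[14,11],[34,2],[37,0]]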